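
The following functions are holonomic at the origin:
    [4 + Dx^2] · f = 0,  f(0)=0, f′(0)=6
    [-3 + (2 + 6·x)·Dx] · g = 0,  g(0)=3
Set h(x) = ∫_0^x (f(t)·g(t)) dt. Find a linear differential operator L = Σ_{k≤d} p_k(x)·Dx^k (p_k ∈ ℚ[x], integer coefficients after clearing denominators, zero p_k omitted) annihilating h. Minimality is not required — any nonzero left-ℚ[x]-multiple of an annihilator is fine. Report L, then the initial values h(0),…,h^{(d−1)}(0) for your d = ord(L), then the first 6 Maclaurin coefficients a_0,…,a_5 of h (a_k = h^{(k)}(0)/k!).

f: a_k = 0, 6, 0, -4, 0, 4/5, …
g: a_k = 3, 9/2, -27/8, 81/16, -1215/128, 5103/256, …
L₀ := L_f ⊗_s L_g (sym. prod.), ord ≤ 2.
h=∫₀ˣh₀: take L = L₀·Dx.
L = (43 + 96·x + 144·x^2)·Dx + (-12 - 36·x)·Dx^2 + (4 + 24·x + 36·x^2)·Dx^3  (order 3).
h: a_k = 0, 0, 9, 9, -129/16, 99/40, …
ICs: h(0) = 0, h′(0) = 0, h′′(0) = 18.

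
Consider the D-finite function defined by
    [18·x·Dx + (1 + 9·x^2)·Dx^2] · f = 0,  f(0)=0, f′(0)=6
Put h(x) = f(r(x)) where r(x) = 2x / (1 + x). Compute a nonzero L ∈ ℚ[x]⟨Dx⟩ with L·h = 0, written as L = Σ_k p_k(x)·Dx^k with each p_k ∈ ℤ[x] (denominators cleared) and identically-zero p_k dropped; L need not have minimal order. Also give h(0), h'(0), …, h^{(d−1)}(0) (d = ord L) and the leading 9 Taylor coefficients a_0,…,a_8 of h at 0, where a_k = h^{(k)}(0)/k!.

f: a_k = 0, 6, 0, -18, 0, 486/5, 0, -4374/7, 0, …
h₀=f(r): pull back L_f along r ⇒ L₀.
L = (2 + 74·x)·Dx + (1 + 2·x + 37·x^2)·Dx^2  (order 2).
h: a_k = 0, 12, -12, -132, 420, 11292/5, -14124, -248316/7, 454020, …
ICs: h(0) = 0, h′(0) = 12.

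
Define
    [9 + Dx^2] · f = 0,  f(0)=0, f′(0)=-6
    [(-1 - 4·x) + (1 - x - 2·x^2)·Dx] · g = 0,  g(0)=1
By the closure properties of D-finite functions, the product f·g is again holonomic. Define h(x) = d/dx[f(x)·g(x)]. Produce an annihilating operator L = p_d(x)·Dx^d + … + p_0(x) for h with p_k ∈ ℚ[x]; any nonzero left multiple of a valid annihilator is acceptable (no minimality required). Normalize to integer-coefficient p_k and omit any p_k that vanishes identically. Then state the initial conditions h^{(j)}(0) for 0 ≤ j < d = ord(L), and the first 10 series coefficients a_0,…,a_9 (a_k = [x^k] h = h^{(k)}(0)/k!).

f: a_k = 0, -6, 0, 9, 0, -81/20, 0, 243/280, 0, -243/2240, …
g: a_k = 1, 1, 3, 5, 11, 21, 43, 85, 171, 341, …
h₀=f·g: eliminate ⇒ L₀, order ≤ 2·1.
h₀' ⇒ L via d/dx closure of L₀.
L = (-33 - 162·x - 243·x^2 + 324·x^3 + 324·x^4) + (-6 - 6·x + 108·x^2 + 144·x^3)·Dx + (5 - 14·x - 19·x^2 + 36·x^3 + 36·x^4)·Dx^2  (order 2).
h: a_k = -6, -12, -27, -84, -861/4, -5103/10, -47679/40, -95307/35, -13730067/2240, -3050475/224, …
ICs: h(0) = -6, h′(0) = -12.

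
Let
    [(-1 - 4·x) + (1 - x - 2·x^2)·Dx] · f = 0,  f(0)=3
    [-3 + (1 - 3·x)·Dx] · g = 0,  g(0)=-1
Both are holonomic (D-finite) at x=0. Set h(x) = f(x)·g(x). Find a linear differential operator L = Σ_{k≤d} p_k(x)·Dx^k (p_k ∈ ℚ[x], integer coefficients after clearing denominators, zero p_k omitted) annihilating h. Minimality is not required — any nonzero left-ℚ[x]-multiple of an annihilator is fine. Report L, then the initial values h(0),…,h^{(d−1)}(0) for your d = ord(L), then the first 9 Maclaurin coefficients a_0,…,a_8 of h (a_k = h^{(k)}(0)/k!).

f: a_k = 3, 3, 9, 15, 33, 63, 129, 255, 513, …
g: a_k = -1, -3, -9, -27, -81, -243, -729, -2187, -6561, …
f·g: L₀ = L_f ⊗_s L_g, ord ≤ 1·1.
L = (-4 + 2·x + 18·x^2) + (1 - 4·x + x^2 + 6·x^3)·Dx  (order 1).
h: a_k = -3, -12, -45, -150, -483, -1512, -4665, -14250, -43263, …
ICs: h(0) = -3.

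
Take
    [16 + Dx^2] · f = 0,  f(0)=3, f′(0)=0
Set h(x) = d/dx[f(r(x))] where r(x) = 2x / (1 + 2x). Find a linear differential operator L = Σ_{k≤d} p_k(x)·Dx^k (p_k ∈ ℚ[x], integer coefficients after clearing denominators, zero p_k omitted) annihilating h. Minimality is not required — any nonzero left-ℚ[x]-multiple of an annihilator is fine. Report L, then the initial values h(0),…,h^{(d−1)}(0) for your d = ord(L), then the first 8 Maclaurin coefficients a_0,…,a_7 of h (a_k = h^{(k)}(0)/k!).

f: a_k = 3, 0, -24, 0, 32, 0, -256/15, 0, …
Substitute x→r, Dx→(1/r')Dx; clear ⇒ L₀.
h₀' ⇒ L via d/dx closure of L₀.
L = (88 + 96·x + 96·x^2) + (12 + 72·x + 144·x^2 + 96·x^3)·Dx + (1 + 8·x + 24·x^2 + 32·x^3 + 16·x^4)·Dx^2  (order 2).
h: a_k = 0, -192, 1152, -2560, -5120, 351232/5, -1763328/5, 25739264/21, …
ICs: h(0) = 0, h′(0) = -192.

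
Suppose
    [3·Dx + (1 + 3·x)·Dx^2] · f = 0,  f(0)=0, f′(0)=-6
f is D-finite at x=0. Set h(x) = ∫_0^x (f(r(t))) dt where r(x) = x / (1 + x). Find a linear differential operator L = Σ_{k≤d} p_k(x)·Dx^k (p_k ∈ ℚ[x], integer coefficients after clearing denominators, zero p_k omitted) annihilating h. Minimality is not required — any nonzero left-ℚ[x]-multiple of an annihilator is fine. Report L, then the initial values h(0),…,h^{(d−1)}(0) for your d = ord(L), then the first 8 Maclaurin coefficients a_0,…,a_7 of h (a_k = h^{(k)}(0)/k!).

f: a_k = 0, -6, 9, -18, 81/2, -486/5, 243, -4374/7, …
Change of var in L_f (x↦r) gives L₀.
h=∫₀ˣh₀: take L = L₀·Dx.
L = (5 + 8·x)·Dx^2 + (1 + 5·x + 4·x^2)·Dx^3  (order 3).
h: a_k = 0, 0, -3, 5, -21/2, 51/2, -341/5, 195, …
ICs: h(0) = 0, h′(0) = 0, h′′(0) = -6.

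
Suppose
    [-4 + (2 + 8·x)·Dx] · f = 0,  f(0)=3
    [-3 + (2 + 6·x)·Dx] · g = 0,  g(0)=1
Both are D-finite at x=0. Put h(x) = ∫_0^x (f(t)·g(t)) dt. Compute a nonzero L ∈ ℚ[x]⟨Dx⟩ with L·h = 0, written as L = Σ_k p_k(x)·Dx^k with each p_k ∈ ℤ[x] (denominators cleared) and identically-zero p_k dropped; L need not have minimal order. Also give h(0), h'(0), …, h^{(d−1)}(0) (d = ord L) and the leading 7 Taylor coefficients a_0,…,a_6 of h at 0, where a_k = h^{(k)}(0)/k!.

L = (-7 - 24·x)·Dx + (2 + 14·x + 24·x^2)·Dx^2  (order 2).
h: a_k = 0, 3, 21/4, -1/8, 21/64, -591/640, 1393/512, …
ICs: h(0) = 0, h′(0) = 3.

f: a_k = 3, 6, -6, 12, -30, 84, -252, …
g: a_k = 1, 3/2, -9/8, 27/16, -405/128, 1701/256, -15309/1024, …
Sym-product of L_f,L_g gives L₀ (≤ ord 1).
h=∫h₀ ⇒ L = L₀·Dx.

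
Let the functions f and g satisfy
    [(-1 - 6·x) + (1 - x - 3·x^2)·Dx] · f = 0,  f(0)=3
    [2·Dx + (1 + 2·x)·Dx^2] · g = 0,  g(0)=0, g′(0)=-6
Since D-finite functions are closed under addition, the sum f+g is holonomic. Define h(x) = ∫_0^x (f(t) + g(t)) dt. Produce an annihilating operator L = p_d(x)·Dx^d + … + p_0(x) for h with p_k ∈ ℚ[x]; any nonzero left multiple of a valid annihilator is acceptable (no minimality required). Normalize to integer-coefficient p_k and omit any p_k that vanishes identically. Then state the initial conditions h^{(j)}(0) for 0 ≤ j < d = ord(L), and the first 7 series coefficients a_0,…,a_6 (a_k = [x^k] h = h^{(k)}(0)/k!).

f: a_k = 3, 3, 12, 21, 57, 120, 291, …
g: a_k = 0, -6, 6, -8, 12, -96/5, 32, …
Sum ⇒ L₀ = lclm(L_f,L_g) in ℚ(x)⟨Dx⟩.
Integrate: L := L₀·Dx.
L = (74 + 412·x + 948·x^2 + 864·x^3 + 648·x^4)·Dx^2 + (17 + 212·x + 890·x^2 + 1644·x^3 + 1764·x^4 + 1080·x^5)·Dx^3 + (-5 - 27·x - 33·x^2 + 68·x^3 + 276·x^4 + 396·x^5 + 216·x^6)·Dx^4  (order 4).
h: a_k = 0, 3, -3/2, 6, 13/4, 69/5, 84/5, …
ICs: h(0) = 0, h′(0) = 3, h′′(0) = -3, h′′′(0) = 36.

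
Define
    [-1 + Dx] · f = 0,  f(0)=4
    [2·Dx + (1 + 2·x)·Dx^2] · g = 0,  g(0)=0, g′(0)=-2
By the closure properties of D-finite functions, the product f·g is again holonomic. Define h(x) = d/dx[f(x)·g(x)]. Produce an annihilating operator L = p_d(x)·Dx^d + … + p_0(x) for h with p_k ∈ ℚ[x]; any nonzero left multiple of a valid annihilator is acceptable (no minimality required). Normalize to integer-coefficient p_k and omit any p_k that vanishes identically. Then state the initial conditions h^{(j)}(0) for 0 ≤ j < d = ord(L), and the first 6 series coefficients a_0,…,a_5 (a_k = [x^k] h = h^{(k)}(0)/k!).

f: a_k = 4, 4, 2, 2/3, 1/6, 1/30, …
g: a_k = 0, -2, 2, -8/3, 4, -32/5, …
f·g: L₀ = L_f ⊗_s L_g, ord ≤ 1·2.
h₀' ⇒ L via d/dx closure of L₀.
L = (5 - 4·x + 4·x^2) + (-4 + 4·x - 8·x^2)·Dx + (-1 + 4·x^2)·Dx^2  (order 2).
h: a_k = -8, 0, -20, 32, -209/3, 424/3, …
ICs: h(0) = -8, h′(0) = 0.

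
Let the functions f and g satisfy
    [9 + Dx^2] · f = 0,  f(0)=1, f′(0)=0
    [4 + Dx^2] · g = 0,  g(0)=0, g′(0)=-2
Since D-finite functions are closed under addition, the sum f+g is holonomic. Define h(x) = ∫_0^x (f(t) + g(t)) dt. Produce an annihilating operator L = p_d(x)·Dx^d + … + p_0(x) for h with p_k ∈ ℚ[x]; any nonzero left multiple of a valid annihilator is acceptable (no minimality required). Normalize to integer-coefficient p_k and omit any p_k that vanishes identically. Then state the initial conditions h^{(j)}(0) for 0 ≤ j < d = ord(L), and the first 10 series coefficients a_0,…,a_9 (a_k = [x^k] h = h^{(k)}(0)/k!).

L = 36·Dx + 13·Dx^3 + Dx^5  (order 5).
h: a_k = 0, 1, -1, -3/2, 1/3, 27/40, -2/45, -81/560, 1/315, 81/4480, …
ICs: h(0) = 0, h′(0) = 1, h′′(0) = -2, h′′′(0) = -9, h′′′′(0) = 8.

f: a_k = 1, 0, -9/2, 0, 27/8, 0, -81/80, 0, 729/4480, 0, …
g: a_k = 0, -2, 0, 4/3, 0, -4/15, 0, 8/315, 0, -4/2835, …
h₀=f+g: left-lcm gives L₀, ord ≤ 4.
∫: right-multiply L₀ by Dx.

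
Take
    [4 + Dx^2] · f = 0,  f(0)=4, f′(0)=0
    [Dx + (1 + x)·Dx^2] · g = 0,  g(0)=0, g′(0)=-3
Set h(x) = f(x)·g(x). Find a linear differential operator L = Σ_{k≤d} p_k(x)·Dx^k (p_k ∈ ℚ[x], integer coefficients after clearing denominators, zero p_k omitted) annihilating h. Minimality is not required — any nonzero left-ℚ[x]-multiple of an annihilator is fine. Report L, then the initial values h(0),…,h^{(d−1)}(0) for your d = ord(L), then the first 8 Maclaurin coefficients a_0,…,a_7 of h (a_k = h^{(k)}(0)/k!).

f: a_k = 4, 0, -8, 0, 8/3, 0, -16/45, 0, …
g: a_k = 0, -3, 3/2, -1, 3/4, -3/5, 1/2, -3/7, …
Product ⇒ symmetric product L₀, ord ≤ 4.
L = (168 + 864·x + 1456·x^2 + 1024·x^3 + 256·x^4) + (112 + 368·x + 384·x^2 + 128·x^3)·Dx + (102 + 464·x + 744·x^2 + 512·x^3 + 128·x^4)·Dx^2 + (28 + 92·x + 96·x^2 + 32·x^3)·Dx^3 + (15 + 62·x + 95·x^2 + 64·x^3 + 16·x^4)·Dx^4  (order 4).
h: a_k = 0, -12, 6, 20, -9, -12/5, 0, 52/35, …
ICs: h(0) = 0, h′(0) = -12, h′′(0) = 12, h′′′(0) = 120.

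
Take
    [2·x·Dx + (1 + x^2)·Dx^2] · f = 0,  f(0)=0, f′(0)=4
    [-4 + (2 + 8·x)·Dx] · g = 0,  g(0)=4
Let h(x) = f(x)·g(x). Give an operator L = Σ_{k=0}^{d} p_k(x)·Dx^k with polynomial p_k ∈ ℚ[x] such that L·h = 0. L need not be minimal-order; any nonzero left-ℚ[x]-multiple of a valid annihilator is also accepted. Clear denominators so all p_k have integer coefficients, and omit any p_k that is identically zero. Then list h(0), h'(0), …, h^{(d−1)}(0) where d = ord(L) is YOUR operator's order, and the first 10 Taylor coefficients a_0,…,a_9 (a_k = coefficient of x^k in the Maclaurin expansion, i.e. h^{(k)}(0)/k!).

f: a_k = 0, 4, 0, -4/3, 0, 4/5, 0, -4/7, 0, 4/9, …
g: a_k = 4, 8, -8, 16, -40, 112, -336, 1056, -3432, 11440, …
Product ⇒ symmetric product L₀, ord ≤ 2.
L = (12 - 4·x - 4·x^2) + (-4 - 14·x + 12·x^2 + 16·x^3)·Dx + (1 + 8·x + 17·x^2 + 8·x^3 + 16·x^4)·Dx^2  (order 2).
h: a_k = 0, 16, 32, -112/3, 160/3, -2192/15, 6496/15, -136432/105, 428704/105, -838256/63, …
ICs: h(0) = 0, h′(0) = 16.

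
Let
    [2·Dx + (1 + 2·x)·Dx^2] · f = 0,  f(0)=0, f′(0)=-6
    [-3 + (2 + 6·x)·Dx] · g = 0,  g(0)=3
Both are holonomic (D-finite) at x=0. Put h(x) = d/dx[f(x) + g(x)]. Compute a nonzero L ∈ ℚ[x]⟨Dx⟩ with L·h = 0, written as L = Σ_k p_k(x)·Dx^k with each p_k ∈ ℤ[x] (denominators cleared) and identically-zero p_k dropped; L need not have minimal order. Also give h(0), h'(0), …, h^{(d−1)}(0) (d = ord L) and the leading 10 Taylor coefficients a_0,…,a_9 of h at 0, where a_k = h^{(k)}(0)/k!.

f: a_k = 0, -6, 6, -8, 12, -96/5, 32, -384/7, 96, -512/3, …
g: a_k = 3, 9/2, -27/8, 81/16, -1215/128, 5103/256, -45927/1024, 216513/2048, -8444007/32768, 42220035/65536, …
L₀ := lclm(L_f,L_g); ord L₀ ≤ 2+1.
Differentiate: ansatz ord ≤ ord L₀ ⇒ L.
L = (-6 + 36·x) + (5 + 84·x + 180·x^2)·Dx + (2 + 22·x + 72·x^2 + 72·x^3)·Dx^2  (order 2).
h: a_k = -3/2, 21/4, -141/16, 321/32, 939/256, -39477/512, 729159/2048, -5298279/4096, 279317019/65536, -1750568601/131072, …
ICs: h(0) = -3/2, h′(0) = 21/4.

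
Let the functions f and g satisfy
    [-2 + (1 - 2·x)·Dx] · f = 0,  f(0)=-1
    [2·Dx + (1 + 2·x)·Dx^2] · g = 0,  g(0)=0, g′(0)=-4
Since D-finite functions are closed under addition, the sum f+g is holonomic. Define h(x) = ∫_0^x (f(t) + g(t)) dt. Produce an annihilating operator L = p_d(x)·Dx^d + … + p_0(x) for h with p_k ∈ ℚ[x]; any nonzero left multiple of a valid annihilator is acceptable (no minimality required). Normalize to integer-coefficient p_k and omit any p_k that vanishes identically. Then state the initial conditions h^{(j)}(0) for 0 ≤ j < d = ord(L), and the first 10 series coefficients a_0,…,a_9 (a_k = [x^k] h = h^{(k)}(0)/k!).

f: a_k = -1, -2, -4, -8, -16, -32, -64, -128, -256, -512, …
g: a_k = 0, -4, 4, -16/3, 8, -64/5, 64/3, -256/7, 64, -1024/9, …
f+g: L₀ = lclm(L_f,L_g), ord ≤ 1+2.
h=∫₀ˣh₀: take L = L₀·Dx.
L = (40 + 16·x)·Dx^2 + (8 + 64·x + 32·x^2)·Dx^3 + (-3 - 2·x + 12·x^2 + 8·x^3)·Dx^4  (order 4).
h: a_k = 0, -1, -3, 0, -10/3, -8/5, -112/15, -128/21, -144/7, -64/3, …
ICs: h(0) = 0, h′(0) = -1, h′′(0) = -6, h′′′(0) = 0.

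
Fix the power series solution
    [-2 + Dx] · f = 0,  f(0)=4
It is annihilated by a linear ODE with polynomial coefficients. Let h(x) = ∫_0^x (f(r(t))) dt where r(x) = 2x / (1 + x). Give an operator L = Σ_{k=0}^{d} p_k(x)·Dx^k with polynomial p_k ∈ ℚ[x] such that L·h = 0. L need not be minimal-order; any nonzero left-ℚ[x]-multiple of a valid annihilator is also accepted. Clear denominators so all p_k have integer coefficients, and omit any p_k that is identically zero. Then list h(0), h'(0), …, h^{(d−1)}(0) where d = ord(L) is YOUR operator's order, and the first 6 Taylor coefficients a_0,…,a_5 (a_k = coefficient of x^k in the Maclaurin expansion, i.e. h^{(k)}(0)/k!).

f: a_k = 4, 8, 8, 16/3, 8/3, 16/15, …
L₀ from L_f via x↦r, Dx↦r'^{-1}Dx.
∫: right-multiply L₀ by Dx.
L = -4·Dx + (1 + 2·x + x^2)·Dx^2  (order 2).
h: a_k = 0, 4, 8, 16/3, -4/3, -16/15, …
ICs: h(0) = 0, h′(0) = 4.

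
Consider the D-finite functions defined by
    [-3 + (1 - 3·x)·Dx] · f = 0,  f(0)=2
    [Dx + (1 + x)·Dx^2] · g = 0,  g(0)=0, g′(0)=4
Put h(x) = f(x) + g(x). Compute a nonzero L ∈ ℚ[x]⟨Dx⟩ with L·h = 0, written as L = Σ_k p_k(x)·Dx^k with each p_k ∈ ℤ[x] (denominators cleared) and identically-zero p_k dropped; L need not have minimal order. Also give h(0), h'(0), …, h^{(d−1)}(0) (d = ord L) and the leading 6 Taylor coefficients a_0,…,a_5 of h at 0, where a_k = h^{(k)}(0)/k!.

f: a_k = 2, 6, 18, 54, 162, 486, …
g: a_k = 0, 4, -2, 4/3, -1, 4/5, …
Weyl lclm of L_f,L_g ⇒ L₀ (ord ≤ 3).
L = (66 + 18·x)·Dx + (52 + 120·x + 36·x^2)·Dx^2 + (-7 + 11·x + 27·x^2 + 9·x^3)·Dx^3  (order 3).
h: a_k = 2, 10, 16, 166/3, 161, 2434/5, …
ICs: h(0) = 2, h′(0) = 10, h′′(0) = 32.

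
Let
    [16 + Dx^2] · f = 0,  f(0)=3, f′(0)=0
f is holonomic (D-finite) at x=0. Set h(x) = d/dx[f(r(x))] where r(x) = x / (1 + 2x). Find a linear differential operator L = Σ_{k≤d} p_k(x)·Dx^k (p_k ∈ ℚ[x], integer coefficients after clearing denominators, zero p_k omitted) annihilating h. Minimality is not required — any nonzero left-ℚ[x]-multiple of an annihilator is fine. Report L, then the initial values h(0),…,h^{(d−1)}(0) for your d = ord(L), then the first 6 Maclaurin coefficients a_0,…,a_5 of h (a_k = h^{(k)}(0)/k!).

L = (40 + 96·x + 96·x^2) + (12 + 72·x + 144·x^2 + 96·x^3)·Dx + (1 + 8·x + 24·x^2 + 32·x^3 + 16·x^4)·Dx^2  (order 2).
h: a_k = 0, -48, 288, -1024, 2560, -19712/5, …
ICs: h(0) = 0, h′(0) = -48.

f: a_k = 3, 0, -24, 0, 32, 0, …
h₀=f(r): pull back L_f along r ⇒ L₀.
Derive L from L₀ (diff closure).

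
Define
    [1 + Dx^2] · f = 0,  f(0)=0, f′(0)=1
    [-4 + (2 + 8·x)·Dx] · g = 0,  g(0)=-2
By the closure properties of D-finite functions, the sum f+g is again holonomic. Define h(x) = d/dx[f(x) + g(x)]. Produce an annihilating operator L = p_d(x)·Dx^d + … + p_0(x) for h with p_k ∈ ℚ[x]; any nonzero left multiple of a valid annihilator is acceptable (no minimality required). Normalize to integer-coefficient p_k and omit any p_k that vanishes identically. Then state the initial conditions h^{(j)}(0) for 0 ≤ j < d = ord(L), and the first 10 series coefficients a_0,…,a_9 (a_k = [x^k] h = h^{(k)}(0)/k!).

f: a_k = 0, 1, 0, -1/6, 0, 1/120, 0, -1/5040, 0, 1/362880, …
g: a_k = -2, -4, 4, -8, 20, -56, 168, -528, 1716, -5720, …
L₀ := lclm(L_f,L_g); ord L₀ ≤ 2+1.
h₀' ⇒ L via d/dx closure of L₀.
L = (-122 - 16·x - 32·x^2) + (-13 - 60·x - 48·x^2 - 64·x^3)·Dx + (-122 - 16·x - 32·x^2)·Dx^2 + (-13 - 60·x - 48·x^2 - 64·x^3)·Dx^3  (order 3).
h: a_k = -3, 8, -49/2, 80, -6719/24, 1008, -2661121/720, 13728, -2075673599/40320, 194480, …
ICs: h(0) = -3, h′(0) = 8, h′′(0) = -49.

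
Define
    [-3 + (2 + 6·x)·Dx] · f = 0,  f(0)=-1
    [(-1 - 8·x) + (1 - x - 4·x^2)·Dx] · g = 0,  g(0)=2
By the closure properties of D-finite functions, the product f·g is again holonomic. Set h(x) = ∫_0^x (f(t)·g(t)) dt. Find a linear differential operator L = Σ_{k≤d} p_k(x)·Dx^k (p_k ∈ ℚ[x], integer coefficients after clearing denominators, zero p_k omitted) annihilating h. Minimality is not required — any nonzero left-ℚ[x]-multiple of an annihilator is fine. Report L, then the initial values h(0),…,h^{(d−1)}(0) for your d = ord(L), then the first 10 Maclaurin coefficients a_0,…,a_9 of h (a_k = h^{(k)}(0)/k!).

L = (5 + 19·x + 36·x^2)·Dx + (-2 - 4·x + 14·x^2 + 24·x^3)·Dx^2  (order 2).
h: a_k = 0, -2, -5/2, -43/12, -273/32, -4531/320, -28235/768, -242623/3584, -1460937/8192, -51616067/147456, …
ICs: h(0) = 0, h′(0) = -2.

f: a_k = -1, -3/2, 9/8, -27/16, 405/128, -1701/256, 15309/1024, -72171/2048, 2814669/32768, -14073345/65536, …
g: a_k = 2, 2, 10, 18, 58, 130, 362, 882, 2330, 5858, …
Sym-product of L_f,L_g gives L₀ (≤ ord 1).
∫: right-multiply L₀ by Dx.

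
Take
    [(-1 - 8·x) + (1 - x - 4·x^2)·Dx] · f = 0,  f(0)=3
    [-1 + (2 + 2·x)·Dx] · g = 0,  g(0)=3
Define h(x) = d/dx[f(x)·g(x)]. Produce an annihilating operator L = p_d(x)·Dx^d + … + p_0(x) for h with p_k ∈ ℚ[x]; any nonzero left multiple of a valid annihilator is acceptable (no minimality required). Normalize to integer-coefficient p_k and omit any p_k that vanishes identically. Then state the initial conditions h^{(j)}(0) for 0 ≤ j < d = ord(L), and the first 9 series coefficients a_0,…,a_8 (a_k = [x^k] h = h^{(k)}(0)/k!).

L = (43 + 210·x + 603·x^2 + 680·x^3 + 240·x^4) + (-6 - 34·x + 6·x^2 + 194·x^3 + 256·x^4 + 96·x^5)·Dx  (order 1).
h: a_k = 27/2, 387/4, 4941/16, 37899/32, 906345/256, 5812965/512, 67733505/2048, 402835419/4096, 18398095137/65536, …
ICs: h(0) = 27/2.

f: a_k = 3, 3, 15, 27, 87, 195, 543, 1323, 3495, …
g: a_k = 3, 3/2, -3/8, 3/16, -15/128, 21/256, -63/1024, 99/2048, -1287/32768, …
f·g: L₀ = L_f ⊗_s L_g, ord ≤ 1·1.
h=h₀': d/dx-closure on L₀ ⇒ L.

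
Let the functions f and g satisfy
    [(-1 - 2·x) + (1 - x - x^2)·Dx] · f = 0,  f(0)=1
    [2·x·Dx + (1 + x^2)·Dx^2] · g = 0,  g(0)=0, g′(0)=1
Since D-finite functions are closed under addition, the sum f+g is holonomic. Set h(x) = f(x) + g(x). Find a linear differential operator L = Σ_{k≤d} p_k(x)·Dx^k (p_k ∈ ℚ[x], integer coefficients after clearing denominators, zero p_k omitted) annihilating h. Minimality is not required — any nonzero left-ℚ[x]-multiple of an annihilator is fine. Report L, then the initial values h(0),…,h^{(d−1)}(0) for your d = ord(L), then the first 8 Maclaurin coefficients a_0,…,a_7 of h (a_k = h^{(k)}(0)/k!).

L = (-4 + 16·x + 64·x^2 + 72·x^3 + 66·x^4 + 6·x^6)·Dx + (10 + 24·x + 28·x^2 + 60·x^3 + 65·x^4 + 50·x^5 + 3·x^6 + 6·x^7)·Dx^2 + (-2 - 2·x - 2·x^2 + 8·x^3 + 5·x^4 + 11·x^5 + 6·x^6 + x^7 + x^8)·Dx^3  (order 3).
h: a_k = 1, 2, 2, 8/3, 5, 41/5, 13, 146/7, …
ICs: h(0) = 1, h′(0) = 2, h′′(0) = 4.

f: a_k = 1, 1, 2, 3, 5, 8, 13, 21, …
g: a_k = 0, 1, 0, -1/3, 0, 1/5, 0, -1/7, …
h₀=f+g: left-lcm gives L₀, ord ≤ 3.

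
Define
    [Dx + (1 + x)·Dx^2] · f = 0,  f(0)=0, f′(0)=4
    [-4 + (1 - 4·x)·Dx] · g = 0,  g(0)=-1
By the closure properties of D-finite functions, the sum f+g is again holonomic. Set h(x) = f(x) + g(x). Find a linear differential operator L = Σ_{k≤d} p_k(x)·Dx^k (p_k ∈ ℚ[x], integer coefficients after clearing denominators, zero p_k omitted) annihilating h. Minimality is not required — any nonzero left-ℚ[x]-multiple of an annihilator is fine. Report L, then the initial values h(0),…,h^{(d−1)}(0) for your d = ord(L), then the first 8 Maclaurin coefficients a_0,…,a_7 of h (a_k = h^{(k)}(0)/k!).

L = (-112 - 32·x)·Dx + (-94 - 208·x - 64·x^2)·Dx^2 + (9 - 23·x - 48·x^2 - 16·x^3)·Dx^3  (order 3).
h: a_k = -1, 0, -18, -188/3, -257, -5116/5, -12290/3, -114684/7, …
ICs: h(0) = -1, h′(0) = 0, h′′(0) = -36.

f: a_k = 0, 4, -2, 4/3, -1, 4/5, -2/3, 4/7, …
g: a_k = -1, -4, -16, -64, -256, -1024, -4096, -16384, …
Weyl lclm of L_f,L_g ⇒ L₀ (ord ≤ 3).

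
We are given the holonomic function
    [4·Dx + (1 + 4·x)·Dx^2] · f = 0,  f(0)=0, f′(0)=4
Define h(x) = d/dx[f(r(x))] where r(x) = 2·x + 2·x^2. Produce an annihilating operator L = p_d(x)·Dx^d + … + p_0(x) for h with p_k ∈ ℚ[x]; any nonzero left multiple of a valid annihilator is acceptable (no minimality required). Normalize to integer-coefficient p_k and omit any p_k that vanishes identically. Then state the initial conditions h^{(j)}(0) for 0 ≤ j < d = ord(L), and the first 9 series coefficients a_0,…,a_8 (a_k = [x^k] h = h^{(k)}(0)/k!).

L = (6 + 16·x + 16·x^2) + (1 + 10·x + 24·x^2 + 16·x^3)·Dx  (order 1).
h: a_k = 8, -48, 320, -2176, 14848, -101376, 692224, -4726784, 32276480, …
ICs: h(0) = 8.

f: a_k = 0, 4, -8, 64/3, -64, 1024/5, -2048/3, 16384/7, -8192, …
h₀=f(r): pull back L_f along r ⇒ L₀.
Differentiate: ansatz ord ≤ ord L₀ ⇒ L.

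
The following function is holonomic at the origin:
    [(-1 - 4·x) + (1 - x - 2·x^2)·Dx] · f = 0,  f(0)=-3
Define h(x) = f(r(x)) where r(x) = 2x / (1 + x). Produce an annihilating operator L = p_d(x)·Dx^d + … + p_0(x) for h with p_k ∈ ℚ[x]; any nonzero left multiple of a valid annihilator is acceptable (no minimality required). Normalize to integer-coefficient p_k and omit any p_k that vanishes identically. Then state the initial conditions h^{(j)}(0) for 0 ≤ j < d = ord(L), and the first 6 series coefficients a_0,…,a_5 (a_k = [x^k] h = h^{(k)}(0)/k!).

L = (2 + 18·x) + (-1 - x + 9·x^2 + 9·x^3)·Dx  (order 1).
h: a_k = -3, -6, -30, -54, -270, -486, …
ICs: h(0) = -3.

f: a_k = -3, -3, -9, -15, -33, -63, …
L₀ from L_f via x↦r, Dx↦r'^{-1}Dx.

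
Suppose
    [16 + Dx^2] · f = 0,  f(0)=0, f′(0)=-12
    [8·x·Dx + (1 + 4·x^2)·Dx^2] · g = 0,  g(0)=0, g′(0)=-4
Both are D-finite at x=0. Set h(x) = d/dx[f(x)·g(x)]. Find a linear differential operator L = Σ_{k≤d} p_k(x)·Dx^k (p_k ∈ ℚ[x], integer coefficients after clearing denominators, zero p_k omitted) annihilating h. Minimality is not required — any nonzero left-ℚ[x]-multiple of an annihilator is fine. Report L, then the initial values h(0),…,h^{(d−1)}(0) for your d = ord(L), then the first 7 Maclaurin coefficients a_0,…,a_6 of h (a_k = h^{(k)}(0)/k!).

f: a_k = 0, -12, 0, 32, 0, -128/5, 0, …
g: a_k = 0, -4, 0, 16/3, 0, -64/5, 0, …
f·g: L₀ = L_f ⊗_s L_g, ord ≤ 2·2.
h=h₀': d/dx-closure on L₀ ⇒ L.
L = (4096 + 58368·x^2 + 354304·x^4 + 983040·x^6 + 1867776·x^8 + 2621440·x^10 + 2097152·x^12) + (1984·x + 30208·x^3 + 158720·x^5 + 409600·x^7 + 655360·x^9 + 524288·x^11)·Dx + (336 + 5216·x^2 + 34560·x^4 + 114176·x^6 + 249856·x^8 + 360448·x^10 + 262144·x^12)·Dx^2 + (124·x + 1888·x^3 + 9920·x^5 + 25600·x^7 + 40960·x^9 + 32768·x^11)·Dx^3 + (5 + 98·x^2 + 776·x^4 + 3296·x^6 + 8320·x^8 + 12288·x^10 + 8192·x^12)·Dx^4  (order 4).
h: a_k = 0, 96, 0, -768, 0, 2560, 0, …
ICs: h(0) = 0, h′(0) = 96, h′′(0) = 0, h′′′(0) = -4608.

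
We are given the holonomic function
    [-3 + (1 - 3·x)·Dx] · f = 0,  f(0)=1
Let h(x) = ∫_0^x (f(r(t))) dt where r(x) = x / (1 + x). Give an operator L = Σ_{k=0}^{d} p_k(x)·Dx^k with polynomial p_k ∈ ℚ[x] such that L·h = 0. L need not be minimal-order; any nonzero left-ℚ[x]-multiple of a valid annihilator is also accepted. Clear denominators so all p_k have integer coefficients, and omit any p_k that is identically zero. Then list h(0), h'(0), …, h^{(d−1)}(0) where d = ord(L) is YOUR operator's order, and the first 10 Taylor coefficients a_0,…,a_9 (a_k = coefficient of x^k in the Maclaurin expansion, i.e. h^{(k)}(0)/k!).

f: a_k = 1, 3, 9, 27, 81, 243, 729, 2187, 6561, 19683, …
Substitute x→r, Dx→(1/r')Dx; clear ⇒ L₀.
Integrate: L := L₀·Dx.
L = 3·Dx + (-1 + x + 2·x^2)·Dx^2  (order 2).
h: a_k = 0, 1, 3/2, 2, 3, 24/5, 8, 96/7, 24, 128/3, …
ICs: h(0) = 0, h′(0) = 1.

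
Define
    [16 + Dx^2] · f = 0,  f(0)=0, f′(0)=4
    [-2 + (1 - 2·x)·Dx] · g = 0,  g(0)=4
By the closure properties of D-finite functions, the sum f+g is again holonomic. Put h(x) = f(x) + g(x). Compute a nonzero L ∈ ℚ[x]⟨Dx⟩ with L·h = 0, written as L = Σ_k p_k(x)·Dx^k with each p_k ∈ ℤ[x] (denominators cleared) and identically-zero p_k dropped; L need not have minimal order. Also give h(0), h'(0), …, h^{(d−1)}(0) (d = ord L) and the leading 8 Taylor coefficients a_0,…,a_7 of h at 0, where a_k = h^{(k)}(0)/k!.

f: a_k = 0, 4, 0, -32/3, 0, 128/15, 0, -1024/315, …
g: a_k = 4, 8, 16, 32, 64, 128, 256, 512, …
Weyl lclm of L_f,L_g ⇒ L₀ (ord ≤ 3).
L = (-160 + 256·x - 256·x^2) + (48 - 224·x + 384·x^2 - 256·x^3)·Dx + (-10 + 16·x - 16·x^2)·Dx^2 + (3 - 14·x + 24·x^2 - 16·x^3)·Dx^3  (order 3).
h: a_k = 4, 12, 16, 64/3, 64, 2048/15, 256, 160256/315, …
ICs: h(0) = 4, h′(0) = 12, h′′(0) = 32.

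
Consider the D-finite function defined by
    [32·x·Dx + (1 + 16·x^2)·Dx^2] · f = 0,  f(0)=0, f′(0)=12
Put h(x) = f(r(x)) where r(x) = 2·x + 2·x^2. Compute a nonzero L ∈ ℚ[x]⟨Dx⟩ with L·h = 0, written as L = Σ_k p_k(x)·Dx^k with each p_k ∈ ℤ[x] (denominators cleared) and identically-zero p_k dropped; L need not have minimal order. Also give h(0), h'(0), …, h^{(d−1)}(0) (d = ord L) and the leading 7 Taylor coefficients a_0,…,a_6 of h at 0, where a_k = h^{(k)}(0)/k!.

f: a_k = 0, 12, 0, -64, 0, 3072/5, 0, …
Change of var in L_f (x↦r) gives L₀.
L = (-2 + 128·x + 512·x^2 + 768·x^3 + 384·x^4)·Dx + (1 + 2·x + 64·x^2 + 256·x^3 + 320·x^4 + 128·x^5)·Dx^2  (order 2).
h: a_k = 0, 24, 24, -512, -1536, 90624/5, 97792, …
ICs: h(0) = 0, h′(0) = 24.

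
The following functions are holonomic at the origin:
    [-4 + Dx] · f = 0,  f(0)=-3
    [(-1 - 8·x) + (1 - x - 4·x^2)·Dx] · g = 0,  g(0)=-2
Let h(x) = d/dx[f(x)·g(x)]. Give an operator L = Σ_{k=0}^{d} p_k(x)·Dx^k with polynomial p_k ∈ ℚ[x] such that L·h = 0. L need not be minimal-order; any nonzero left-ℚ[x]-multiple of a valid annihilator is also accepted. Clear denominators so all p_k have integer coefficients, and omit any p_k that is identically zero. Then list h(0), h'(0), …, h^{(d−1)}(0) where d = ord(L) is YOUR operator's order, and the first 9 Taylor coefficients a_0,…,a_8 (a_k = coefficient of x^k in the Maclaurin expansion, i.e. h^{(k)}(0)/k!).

f: a_k = -3, -12, -24, -32, -32, -128/5, -256/15, -1024/105, -512/105, …
g: a_k = -2, -2, -10, -18, -58, -130, -362, -882, -2330, …
Product ⇒ symmetric product L₀, ord ≤ 1.
h=h₀': d/dx-closure on L₀ ⇒ L.
L = (34 + 48·x - 112·x^2 - 128·x^3 + 256·x^4) + (-5 + x + 40·x^2 - 64·x^4)·Dx  (order 1).
h: a_k = 30, 204, 858, 3032, 9766, 30116, 1349422/15, 27668528/105, 79710382/105, …
ICs: h(0) = 30.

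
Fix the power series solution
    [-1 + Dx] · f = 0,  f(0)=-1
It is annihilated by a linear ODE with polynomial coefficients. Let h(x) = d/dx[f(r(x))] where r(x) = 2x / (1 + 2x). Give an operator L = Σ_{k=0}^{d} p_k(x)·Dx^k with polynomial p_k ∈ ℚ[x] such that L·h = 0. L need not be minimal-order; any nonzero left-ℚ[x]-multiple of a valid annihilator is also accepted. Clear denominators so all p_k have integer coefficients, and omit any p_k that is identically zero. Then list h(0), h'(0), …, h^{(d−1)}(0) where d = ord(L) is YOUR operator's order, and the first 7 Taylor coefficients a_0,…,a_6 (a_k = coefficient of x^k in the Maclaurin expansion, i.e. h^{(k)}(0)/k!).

L = (-2 - 8·x) + (-1 - 4·x - 4·x^2)·Dx  (order 1).
h: a_k = -2, 4, -4, -8/3, 76/3, -1208/15, 8728/45, …
ICs: h(0) = -2.

f: a_k = -1, -1, -1/2, -1/6, -1/24, -1/120, -1/720, …
f∘r: x↦r, Dx↦Dx/r' in L_f ⇒ L₀.
h₀' ⇒ L via d/dx closure of L₀.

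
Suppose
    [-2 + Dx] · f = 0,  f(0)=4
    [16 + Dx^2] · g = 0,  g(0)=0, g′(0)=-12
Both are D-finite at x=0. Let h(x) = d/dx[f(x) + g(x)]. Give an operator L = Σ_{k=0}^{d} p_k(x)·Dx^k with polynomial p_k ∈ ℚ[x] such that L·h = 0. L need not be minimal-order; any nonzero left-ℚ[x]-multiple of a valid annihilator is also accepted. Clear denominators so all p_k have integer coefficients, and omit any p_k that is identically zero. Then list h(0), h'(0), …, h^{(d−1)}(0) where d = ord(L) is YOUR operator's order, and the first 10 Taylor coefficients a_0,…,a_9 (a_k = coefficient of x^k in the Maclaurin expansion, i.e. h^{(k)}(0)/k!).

L = 32 - 16·Dx + 2·Dx^2 - Dx^3  (order 3).
h: a_k = -4, 16, 112, 32/3, -368/3, 32/15, 3104/45, 64/315, -6128/315, 32/2835, …
ICs: h(0) = -4, h′(0) = 16, h′′(0) = 224.

f: a_k = 4, 8, 8, 16/3, 8/3, 16/15, 16/45, 32/315, 8/315, 16/2835, …
g: a_k = 0, -12, 0, 32, 0, -128/5, 0, 1024/105, 0, -2048/945, …
Sum ⇒ L₀ = lclm(L_f,L_g) in ℚ(x)⟨Dx⟩.
h=h₀': d/dx-closure on L₀ ⇒ L.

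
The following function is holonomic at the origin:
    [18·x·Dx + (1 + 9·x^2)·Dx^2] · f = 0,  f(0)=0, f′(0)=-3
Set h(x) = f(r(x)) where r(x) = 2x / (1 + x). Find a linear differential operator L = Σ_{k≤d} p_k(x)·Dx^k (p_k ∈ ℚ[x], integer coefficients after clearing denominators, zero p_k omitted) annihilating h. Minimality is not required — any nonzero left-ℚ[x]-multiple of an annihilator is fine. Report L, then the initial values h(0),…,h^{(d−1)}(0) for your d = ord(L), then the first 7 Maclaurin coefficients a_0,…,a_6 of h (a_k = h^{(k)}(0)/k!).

f: a_k = 0, -3, 0, 9, 0, -243/5, 0, …
L₀ from L_f via x↦r, Dx↦r'^{-1}Dx.
L = (2 + 74·x)·Dx + (1 + 2·x + 37·x^2)·Dx^2  (order 2).
h: a_k = 0, -6, 6, 66, -210, -5646/5, 7062, …
ICs: h(0) = 0, h′(0) = -6.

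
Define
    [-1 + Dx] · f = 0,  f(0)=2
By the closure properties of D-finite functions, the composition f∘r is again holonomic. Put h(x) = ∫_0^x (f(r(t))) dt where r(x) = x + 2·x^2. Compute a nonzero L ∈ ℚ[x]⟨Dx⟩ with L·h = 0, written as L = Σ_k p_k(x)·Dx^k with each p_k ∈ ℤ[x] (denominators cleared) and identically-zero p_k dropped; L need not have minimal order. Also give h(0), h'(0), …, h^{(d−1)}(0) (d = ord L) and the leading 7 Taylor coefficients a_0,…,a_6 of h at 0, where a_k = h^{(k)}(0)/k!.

L = (-1 - 4·x)·Dx + Dx^2  (order 2).
h: a_k = 0, 2, 1, 5/3, 13/12, 73/60, 281/360, …
ICs: h(0) = 0, h′(0) = 2.

f: a_k = 2, 2, 1, 1/3, 1/12, 1/60, 1/360, …
h₀=f(r): pull back L_f along r ⇒ L₀.
h=∫h₀ ⇒ L = L₀·Dx.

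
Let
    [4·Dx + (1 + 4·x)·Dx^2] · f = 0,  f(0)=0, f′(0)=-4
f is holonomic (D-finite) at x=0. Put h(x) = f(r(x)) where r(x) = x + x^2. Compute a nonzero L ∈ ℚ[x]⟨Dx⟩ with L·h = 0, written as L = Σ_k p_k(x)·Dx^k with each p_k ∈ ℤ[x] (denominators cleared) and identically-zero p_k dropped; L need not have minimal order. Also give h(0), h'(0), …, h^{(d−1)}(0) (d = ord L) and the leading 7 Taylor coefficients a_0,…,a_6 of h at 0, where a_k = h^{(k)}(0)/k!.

L = 2·Dx + (1 + 2·x)·Dx^2  (order 2).
h: a_k = 0, -4, 4, -16/3, 8, -64/5, 64/3, …
ICs: h(0) = 0, h′(0) = -4.

f: a_k = 0, -4, 8, -64/3, 64, -1024/5, 2048/3, …
f∘r: x↦r, Dx↦Dx/r' in L_f ⇒ L₀.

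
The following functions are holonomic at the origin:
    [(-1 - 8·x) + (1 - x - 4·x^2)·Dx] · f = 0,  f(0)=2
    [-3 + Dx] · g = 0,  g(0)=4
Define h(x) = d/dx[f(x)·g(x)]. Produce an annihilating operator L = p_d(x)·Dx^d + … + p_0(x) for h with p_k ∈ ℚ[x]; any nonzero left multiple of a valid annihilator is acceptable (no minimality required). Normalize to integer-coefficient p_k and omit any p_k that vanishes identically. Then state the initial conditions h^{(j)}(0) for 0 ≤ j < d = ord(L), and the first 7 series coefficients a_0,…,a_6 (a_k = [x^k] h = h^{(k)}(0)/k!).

f: a_k = 2, 2, 10, 18, 58, 130, 362, …
g: a_k = 4, 12, 18, 18, 27/2, 81/10, 81/20, …
Sym-product of L_f,L_g gives L₀ (≤ ord 1).
h=h₀': d/dx-closure on L₀ ⇒ L.
L = (25 + 48·x - 39·x^2 - 120·x^3 + 144·x^4) + (-4 - x + 33·x^2 + 8·x^3 - 48·x^4)·Dx  (order 1).
h: a_k = 32, 200, 792, 2764, 8816, 136059/5, 81141, …
ICs: h(0) = 32.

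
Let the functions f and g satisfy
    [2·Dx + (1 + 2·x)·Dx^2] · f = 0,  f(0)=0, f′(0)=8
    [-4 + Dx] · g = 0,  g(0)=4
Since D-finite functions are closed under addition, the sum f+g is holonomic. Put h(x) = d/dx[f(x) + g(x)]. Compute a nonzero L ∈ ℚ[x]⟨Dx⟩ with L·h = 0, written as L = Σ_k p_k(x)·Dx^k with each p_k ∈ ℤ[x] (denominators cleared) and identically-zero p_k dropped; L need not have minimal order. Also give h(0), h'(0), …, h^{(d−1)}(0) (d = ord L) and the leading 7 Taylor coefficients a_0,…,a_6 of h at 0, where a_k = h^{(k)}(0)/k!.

L = (-32 - 32·x) + (-4 - 32·x - 32·x^2)·Dx + (3 + 10·x + 8·x^2)·Dx^2  (order 2).
h: a_k = 24, 48, 160, 320/3, 896/3, -1792/15, 27136/45, …
ICs: h(0) = 24, h′(0) = 48.

f: a_k = 0, 8, -8, 32/3, -16, 128/5, -128/3, …
g: a_k = 4, 16, 32, 128/3, 128/3, 512/15, 1024/45, …
L₀ := lclm(L_f,L_g); ord L₀ ≤ 2+1.
h₀' ⇒ L via d/dx closure of L₀.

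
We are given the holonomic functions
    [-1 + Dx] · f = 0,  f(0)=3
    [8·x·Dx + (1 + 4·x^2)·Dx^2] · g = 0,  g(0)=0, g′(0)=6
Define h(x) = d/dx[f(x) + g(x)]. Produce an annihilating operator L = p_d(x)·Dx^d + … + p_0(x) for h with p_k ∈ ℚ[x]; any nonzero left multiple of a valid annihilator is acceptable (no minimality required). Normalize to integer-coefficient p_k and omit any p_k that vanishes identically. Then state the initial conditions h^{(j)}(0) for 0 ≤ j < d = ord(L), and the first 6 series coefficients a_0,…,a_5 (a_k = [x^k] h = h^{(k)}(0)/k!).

f: a_k = 3, 3, 3/2, 1/2, 1/8, 1/40, …
g: a_k = 0, 6, 0, -8, 0, 96/5, …
h₀=f+g: left-lcm gives L₀, ord ≤ 3.
Differentiate: ansatz ord ≤ ord L₀ ⇒ L.
L = (8 - 8·x - 96·x^2 - 32·x^3) + (-9 + 88·x^2 - 16·x^4)·Dx + (1 + 8·x + 8·x^2 + 32·x^3 + 16·x^4)·Dx^2  (order 2).
h: a_k = 9, 3, -45/2, 1/2, 769/8, 1/40, …
ICs: h(0) = 9, h′(0) = 3.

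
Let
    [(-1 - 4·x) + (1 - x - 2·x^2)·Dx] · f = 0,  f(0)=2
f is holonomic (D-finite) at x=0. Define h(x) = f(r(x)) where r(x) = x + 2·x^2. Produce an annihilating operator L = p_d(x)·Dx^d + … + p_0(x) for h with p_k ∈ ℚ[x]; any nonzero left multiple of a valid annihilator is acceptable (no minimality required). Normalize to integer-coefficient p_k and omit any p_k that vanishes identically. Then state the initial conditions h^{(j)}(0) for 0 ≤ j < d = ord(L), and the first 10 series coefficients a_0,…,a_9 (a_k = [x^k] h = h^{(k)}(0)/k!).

f: a_k = 2, 2, 6, 10, 22, 42, 86, 170, 342, 682, …
f∘r: x↦r, Dx↦Dx/r' in L_f ⇒ L₀.
L = (1 + 8·x + 24·x^2 + 32·x^3) + (-1 + x + 4·x^2 + 8·x^3 + 8·x^4)·Dx  (order 1).
h: a_k = 2, 2, 10, 34, 106, 338, 1114, 3586, 11594, 37554, …
ICs: h(0) = 2.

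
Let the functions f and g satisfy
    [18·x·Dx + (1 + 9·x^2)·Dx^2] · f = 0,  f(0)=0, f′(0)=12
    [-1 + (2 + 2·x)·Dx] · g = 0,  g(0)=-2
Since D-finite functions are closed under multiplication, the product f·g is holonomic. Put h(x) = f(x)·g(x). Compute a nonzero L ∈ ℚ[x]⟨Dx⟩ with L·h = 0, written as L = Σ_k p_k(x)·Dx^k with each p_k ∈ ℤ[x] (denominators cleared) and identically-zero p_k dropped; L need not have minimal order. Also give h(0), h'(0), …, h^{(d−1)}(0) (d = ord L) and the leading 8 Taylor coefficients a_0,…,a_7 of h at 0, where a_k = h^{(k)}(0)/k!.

L = (3 - 36·x - 9·x^2) + (-4 + 68·x + 108·x^2 + 36·x^3)·Dx + (4 + 8·x + 40·x^2 + 72·x^3 + 36·x^4)·Dx^2  (order 2).
h: a_k = 0, -24, -12, 75, 69/2, -31749/80, -30489/160, 11404773/4480, …
ICs: h(0) = 0, h′(0) = -24.

f: a_k = 0, 12, 0, -36, 0, 972/5, 0, -8748/7, …
g: a_k = -2, -1, 1/4, -1/8, 5/64, -7/128, 21/512, -33/1024, …
L₀ := L_f ⊗_s L_g (sym. prod.), ord ≤ 2.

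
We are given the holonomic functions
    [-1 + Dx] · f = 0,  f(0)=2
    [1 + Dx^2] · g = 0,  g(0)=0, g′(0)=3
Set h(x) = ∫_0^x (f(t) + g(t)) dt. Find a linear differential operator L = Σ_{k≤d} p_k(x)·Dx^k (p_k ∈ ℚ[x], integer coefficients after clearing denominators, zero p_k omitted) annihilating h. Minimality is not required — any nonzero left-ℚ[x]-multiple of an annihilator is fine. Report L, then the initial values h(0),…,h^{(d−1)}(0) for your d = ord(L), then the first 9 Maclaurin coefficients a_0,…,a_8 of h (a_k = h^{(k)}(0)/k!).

L = -Dx + Dx^2 - Dx^3 + Dx^4  (order 4).
h: a_k = 0, 2, 5/2, 1/3, -1/24, 1/60, 1/144, 1/2520, -1/40320, …
ICs: h(0) = 0, h′(0) = 2, h′′(0) = 5, h′′′(0) = 2.

f: a_k = 2, 2, 1, 1/3, 1/12, 1/60, 1/360, 1/2520, 1/20160, …
g: a_k = 0, 3, 0, -1/2, 0, 1/40, 0, -1/1680, 0, …
Sum ⇒ L₀ = lclm(L_f,L_g) in ℚ(x)⟨Dx⟩.
h=∫h₀ ⇒ L = L₀·Dx.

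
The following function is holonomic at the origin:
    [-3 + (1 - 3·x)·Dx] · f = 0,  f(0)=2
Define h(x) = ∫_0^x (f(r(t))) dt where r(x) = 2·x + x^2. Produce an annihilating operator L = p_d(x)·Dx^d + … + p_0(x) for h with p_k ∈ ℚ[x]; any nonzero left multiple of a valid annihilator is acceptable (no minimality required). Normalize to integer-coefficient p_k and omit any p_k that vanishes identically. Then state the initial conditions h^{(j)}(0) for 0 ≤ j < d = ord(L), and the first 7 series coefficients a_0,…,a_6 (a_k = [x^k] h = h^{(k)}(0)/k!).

f: a_k = 2, 6, 18, 54, 162, 486, 1458, …
h₀=f(r): pull back L_f along r ⇒ L₀.
h=∫₀ˣh₀: take L = L₀·Dx.
L = (6 + 6·x)·Dx + (-1 + 6·x + 3·x^2)·Dx^2  (order 2).
h: a_k = 0, 2, 6, 26, 126, 3258/5, 3510, …
ICs: h(0) = 0, h′(0) = 2.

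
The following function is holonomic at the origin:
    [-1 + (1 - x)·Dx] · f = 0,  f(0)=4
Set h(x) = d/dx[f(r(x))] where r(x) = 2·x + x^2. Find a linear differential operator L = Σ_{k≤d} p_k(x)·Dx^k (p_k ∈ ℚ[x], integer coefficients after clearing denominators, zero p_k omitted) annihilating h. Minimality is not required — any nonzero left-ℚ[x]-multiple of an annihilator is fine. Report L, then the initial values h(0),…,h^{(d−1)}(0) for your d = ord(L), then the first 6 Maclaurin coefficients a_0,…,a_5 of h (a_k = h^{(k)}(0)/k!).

f: a_k = 4, 4, 4, 4, 4, 4, …
Change of var in L_f (x↦r) gives L₀.
Differentiate: ansatz ord ≤ ord L₀ ⇒ L.
L = (5 + 6·x + 3·x^2) + (-1 + x + 3·x^2 + x^3)·Dx  (order 1).
h: a_k = 8, 40, 144, 464, 1400, 4056, …
ICs: h(0) = 8.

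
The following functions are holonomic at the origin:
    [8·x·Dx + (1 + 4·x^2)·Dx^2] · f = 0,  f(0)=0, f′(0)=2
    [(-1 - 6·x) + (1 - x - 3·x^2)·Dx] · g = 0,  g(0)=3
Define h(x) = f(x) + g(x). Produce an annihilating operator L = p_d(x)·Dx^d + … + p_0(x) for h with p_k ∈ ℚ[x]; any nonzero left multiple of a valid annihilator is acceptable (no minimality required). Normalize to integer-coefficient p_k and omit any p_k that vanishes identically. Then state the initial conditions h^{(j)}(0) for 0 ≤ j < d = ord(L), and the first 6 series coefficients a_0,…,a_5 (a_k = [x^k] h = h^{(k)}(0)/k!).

L = (32 - 128·x - 1488·x^2 - 2880·x^3 - 8424·x^4 - 2592·x^6)·Dx + (-25 - 160·x - 214·x^2 - 1188·x^3 - 2628·x^4 - 6264·x^5 - 432·x^6 - 2592·x^7)·Dx^2 + (4 + 9·x + 54·x^2 - 66·x^3 - x^4 - 444·x^5 - 720·x^6 - 144·x^7 - 432·x^8)·Dx^3  (order 3).
h: a_k = 3, 5, 12, 55/3, 57, 632/5, …
ICs: h(0) = 3, h′(0) = 5, h′′(0) = 24.

f: a_k = 0, 2, 0, -8/3, 0, 32/5, …
g: a_k = 3, 3, 12, 21, 57, 120, …
f+g: L₀ = lclm(L_f,L_g), ord ≤ 2+1.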